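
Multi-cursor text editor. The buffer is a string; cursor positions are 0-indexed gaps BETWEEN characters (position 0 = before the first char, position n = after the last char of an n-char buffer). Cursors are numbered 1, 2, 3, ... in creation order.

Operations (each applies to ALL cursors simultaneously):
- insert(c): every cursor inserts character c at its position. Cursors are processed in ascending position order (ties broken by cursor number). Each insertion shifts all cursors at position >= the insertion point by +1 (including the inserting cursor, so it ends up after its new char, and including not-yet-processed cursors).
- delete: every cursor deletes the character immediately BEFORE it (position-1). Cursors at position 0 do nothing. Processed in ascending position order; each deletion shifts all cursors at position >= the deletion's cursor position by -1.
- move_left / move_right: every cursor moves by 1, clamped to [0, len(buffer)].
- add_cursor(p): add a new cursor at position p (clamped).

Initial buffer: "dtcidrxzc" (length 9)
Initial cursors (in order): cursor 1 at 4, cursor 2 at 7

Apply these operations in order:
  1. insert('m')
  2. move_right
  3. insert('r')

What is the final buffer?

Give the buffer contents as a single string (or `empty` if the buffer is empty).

After op 1 (insert('m')): buffer="dtcimdrxmzc" (len 11), cursors c1@5 c2@9, authorship ....1...2..
After op 2 (move_right): buffer="dtcimdrxmzc" (len 11), cursors c1@6 c2@10, authorship ....1...2..
After op 3 (insert('r')): buffer="dtcimdrrxmzrc" (len 13), cursors c1@7 c2@12, authorship ....1.1..2.2.

Answer: dtcimdrrxmzrc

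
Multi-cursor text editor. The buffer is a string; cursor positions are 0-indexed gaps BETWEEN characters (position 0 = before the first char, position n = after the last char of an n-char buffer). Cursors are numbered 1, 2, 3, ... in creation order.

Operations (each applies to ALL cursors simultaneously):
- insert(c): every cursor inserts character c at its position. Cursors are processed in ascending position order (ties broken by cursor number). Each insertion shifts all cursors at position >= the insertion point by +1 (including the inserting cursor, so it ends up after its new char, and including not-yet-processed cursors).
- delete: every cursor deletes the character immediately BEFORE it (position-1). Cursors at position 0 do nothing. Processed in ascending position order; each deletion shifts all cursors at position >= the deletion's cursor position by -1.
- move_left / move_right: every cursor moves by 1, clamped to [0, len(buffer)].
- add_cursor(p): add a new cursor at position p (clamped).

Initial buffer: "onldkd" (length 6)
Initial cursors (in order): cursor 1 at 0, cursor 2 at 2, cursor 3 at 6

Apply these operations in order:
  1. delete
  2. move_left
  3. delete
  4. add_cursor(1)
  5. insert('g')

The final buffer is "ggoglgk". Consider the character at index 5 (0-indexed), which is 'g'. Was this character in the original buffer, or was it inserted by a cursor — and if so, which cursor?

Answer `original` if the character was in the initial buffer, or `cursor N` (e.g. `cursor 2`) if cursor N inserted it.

After op 1 (delete): buffer="oldk" (len 4), cursors c1@0 c2@1 c3@4, authorship ....
After op 2 (move_left): buffer="oldk" (len 4), cursors c1@0 c2@0 c3@3, authorship ....
After op 3 (delete): buffer="olk" (len 3), cursors c1@0 c2@0 c3@2, authorship ...
After op 4 (add_cursor(1)): buffer="olk" (len 3), cursors c1@0 c2@0 c4@1 c3@2, authorship ...
After op 5 (insert('g')): buffer="ggoglgk" (len 7), cursors c1@2 c2@2 c4@4 c3@6, authorship 12.4.3.
Authorship (.=original, N=cursor N): 1 2 . 4 . 3 .
Index 5: author = 3

Answer: cursor 3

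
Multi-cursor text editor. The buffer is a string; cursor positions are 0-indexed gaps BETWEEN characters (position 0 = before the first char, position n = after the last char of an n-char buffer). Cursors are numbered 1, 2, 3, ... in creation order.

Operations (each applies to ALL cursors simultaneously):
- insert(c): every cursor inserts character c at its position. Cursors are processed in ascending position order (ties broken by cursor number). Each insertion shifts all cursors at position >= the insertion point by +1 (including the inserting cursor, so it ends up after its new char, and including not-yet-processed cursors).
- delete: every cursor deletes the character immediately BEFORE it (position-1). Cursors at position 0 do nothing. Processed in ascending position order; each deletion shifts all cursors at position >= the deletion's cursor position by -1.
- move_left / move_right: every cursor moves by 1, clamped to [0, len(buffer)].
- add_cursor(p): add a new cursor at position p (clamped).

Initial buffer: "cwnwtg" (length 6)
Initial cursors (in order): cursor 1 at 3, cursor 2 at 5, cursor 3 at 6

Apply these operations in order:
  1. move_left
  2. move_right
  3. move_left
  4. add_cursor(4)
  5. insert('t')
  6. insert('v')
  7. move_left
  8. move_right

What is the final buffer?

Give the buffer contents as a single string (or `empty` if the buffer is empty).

Answer: cwtvnwttvvttvg

Derivation:
After op 1 (move_left): buffer="cwnwtg" (len 6), cursors c1@2 c2@4 c3@5, authorship ......
After op 2 (move_right): buffer="cwnwtg" (len 6), cursors c1@3 c2@5 c3@6, authorship ......
After op 3 (move_left): buffer="cwnwtg" (len 6), cursors c1@2 c2@4 c3@5, authorship ......
After op 4 (add_cursor(4)): buffer="cwnwtg" (len 6), cursors c1@2 c2@4 c4@4 c3@5, authorship ......
After op 5 (insert('t')): buffer="cwtnwttttg" (len 10), cursors c1@3 c2@7 c4@7 c3@9, authorship ..1..24.3.
After op 6 (insert('v')): buffer="cwtvnwttvvttvg" (len 14), cursors c1@4 c2@10 c4@10 c3@13, authorship ..11..2424.33.
After op 7 (move_left): buffer="cwtvnwttvvttvg" (len 14), cursors c1@3 c2@9 c4@9 c3@12, authorship ..11..2424.33.
After op 8 (move_right): buffer="cwtvnwttvvttvg" (len 14), cursors c1@4 c2@10 c4@10 c3@13, authorship ..11..2424.33.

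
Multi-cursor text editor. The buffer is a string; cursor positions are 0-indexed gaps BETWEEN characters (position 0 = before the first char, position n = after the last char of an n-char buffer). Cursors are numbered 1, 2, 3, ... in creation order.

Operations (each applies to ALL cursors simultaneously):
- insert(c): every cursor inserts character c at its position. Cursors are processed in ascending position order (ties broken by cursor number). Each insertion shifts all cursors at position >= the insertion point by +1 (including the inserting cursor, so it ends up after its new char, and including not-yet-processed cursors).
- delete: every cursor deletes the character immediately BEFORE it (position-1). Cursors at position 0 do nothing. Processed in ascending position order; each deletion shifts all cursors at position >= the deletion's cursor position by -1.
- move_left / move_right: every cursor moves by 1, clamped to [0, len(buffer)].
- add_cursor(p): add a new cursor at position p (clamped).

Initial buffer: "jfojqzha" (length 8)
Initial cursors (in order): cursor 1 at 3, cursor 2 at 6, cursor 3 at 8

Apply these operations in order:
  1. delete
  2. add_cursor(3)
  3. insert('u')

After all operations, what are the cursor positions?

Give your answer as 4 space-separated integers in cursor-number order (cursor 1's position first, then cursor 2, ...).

After op 1 (delete): buffer="jfjqh" (len 5), cursors c1@2 c2@4 c3@5, authorship .....
After op 2 (add_cursor(3)): buffer="jfjqh" (len 5), cursors c1@2 c4@3 c2@4 c3@5, authorship .....
After op 3 (insert('u')): buffer="jfujuquhu" (len 9), cursors c1@3 c4@5 c2@7 c3@9, authorship ..1.4.2.3

Answer: 3 7 9 5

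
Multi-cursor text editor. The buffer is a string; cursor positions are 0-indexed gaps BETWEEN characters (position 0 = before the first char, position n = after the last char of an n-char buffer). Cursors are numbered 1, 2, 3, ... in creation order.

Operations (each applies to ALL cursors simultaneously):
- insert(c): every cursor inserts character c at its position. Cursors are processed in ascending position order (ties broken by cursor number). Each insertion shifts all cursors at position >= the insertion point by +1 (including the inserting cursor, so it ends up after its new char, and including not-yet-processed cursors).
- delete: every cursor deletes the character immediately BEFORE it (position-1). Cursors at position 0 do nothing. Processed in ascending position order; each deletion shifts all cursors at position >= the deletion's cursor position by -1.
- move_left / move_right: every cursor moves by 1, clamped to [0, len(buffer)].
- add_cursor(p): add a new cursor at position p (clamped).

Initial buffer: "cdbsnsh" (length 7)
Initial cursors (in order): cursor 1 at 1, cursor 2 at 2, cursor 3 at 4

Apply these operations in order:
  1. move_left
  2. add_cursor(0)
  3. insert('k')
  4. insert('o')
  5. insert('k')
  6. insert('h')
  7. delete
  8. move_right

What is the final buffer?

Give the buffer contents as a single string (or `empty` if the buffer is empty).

Answer: kkookkckokdbkoksnsh

Derivation:
After op 1 (move_left): buffer="cdbsnsh" (len 7), cursors c1@0 c2@1 c3@3, authorship .......
After op 2 (add_cursor(0)): buffer="cdbsnsh" (len 7), cursors c1@0 c4@0 c2@1 c3@3, authorship .......
After op 3 (insert('k')): buffer="kkckdbksnsh" (len 11), cursors c1@2 c4@2 c2@4 c3@7, authorship 14.2..3....
After op 4 (insert('o')): buffer="kkoockodbkosnsh" (len 15), cursors c1@4 c4@4 c2@7 c3@11, authorship 1414.22..33....
After op 5 (insert('k')): buffer="kkookkckokdbkoksnsh" (len 19), cursors c1@6 c4@6 c2@10 c3@15, authorship 141414.222..333....
After op 6 (insert('h')): buffer="kkookkhhckokhdbkokhsnsh" (len 23), cursors c1@8 c4@8 c2@13 c3@19, authorship 14141414.2222..3333....
After op 7 (delete): buffer="kkookkckokdbkoksnsh" (len 19), cursors c1@6 c4@6 c2@10 c3@15, authorship 141414.222..333....
After op 8 (move_right): buffer="kkookkckokdbkoksnsh" (len 19), cursors c1@7 c4@7 c2@11 c3@16, authorship 141414.222..333....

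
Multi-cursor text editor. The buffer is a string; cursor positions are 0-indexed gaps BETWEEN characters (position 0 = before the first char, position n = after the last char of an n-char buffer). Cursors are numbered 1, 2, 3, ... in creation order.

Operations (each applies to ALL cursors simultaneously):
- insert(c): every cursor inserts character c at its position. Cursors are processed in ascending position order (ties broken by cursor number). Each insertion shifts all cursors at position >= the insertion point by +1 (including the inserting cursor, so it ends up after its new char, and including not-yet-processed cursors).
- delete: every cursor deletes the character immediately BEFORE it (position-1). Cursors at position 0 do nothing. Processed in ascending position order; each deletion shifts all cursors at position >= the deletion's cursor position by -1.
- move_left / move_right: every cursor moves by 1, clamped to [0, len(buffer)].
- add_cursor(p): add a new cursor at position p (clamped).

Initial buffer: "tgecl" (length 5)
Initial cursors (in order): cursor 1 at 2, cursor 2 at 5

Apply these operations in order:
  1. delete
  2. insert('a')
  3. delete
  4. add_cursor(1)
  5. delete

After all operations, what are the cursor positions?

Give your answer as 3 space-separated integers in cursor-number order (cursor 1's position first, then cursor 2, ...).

Answer: 0 1 0

Derivation:
After op 1 (delete): buffer="tec" (len 3), cursors c1@1 c2@3, authorship ...
After op 2 (insert('a')): buffer="taeca" (len 5), cursors c1@2 c2@5, authorship .1..2
After op 3 (delete): buffer="tec" (len 3), cursors c1@1 c2@3, authorship ...
After op 4 (add_cursor(1)): buffer="tec" (len 3), cursors c1@1 c3@1 c2@3, authorship ...
After op 5 (delete): buffer="e" (len 1), cursors c1@0 c3@0 c2@1, authorship .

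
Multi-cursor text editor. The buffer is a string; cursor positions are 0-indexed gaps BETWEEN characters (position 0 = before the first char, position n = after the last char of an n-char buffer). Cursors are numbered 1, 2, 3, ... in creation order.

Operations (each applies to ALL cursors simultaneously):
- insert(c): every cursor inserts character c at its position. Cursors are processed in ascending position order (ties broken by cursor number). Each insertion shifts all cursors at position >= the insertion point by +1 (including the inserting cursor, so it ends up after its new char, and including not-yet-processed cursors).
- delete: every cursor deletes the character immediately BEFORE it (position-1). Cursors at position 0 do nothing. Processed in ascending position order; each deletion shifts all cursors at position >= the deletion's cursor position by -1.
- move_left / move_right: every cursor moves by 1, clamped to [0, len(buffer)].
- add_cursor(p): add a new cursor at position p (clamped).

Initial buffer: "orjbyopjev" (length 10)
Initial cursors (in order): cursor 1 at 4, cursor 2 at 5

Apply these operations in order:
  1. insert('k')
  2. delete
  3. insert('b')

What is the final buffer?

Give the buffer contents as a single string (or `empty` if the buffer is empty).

Answer: orjbbybopjev

Derivation:
After op 1 (insert('k')): buffer="orjbkykopjev" (len 12), cursors c1@5 c2@7, authorship ....1.2.....
After op 2 (delete): buffer="orjbyopjev" (len 10), cursors c1@4 c2@5, authorship ..........
After op 3 (insert('b')): buffer="orjbbybopjev" (len 12), cursors c1@5 c2@7, authorship ....1.2.....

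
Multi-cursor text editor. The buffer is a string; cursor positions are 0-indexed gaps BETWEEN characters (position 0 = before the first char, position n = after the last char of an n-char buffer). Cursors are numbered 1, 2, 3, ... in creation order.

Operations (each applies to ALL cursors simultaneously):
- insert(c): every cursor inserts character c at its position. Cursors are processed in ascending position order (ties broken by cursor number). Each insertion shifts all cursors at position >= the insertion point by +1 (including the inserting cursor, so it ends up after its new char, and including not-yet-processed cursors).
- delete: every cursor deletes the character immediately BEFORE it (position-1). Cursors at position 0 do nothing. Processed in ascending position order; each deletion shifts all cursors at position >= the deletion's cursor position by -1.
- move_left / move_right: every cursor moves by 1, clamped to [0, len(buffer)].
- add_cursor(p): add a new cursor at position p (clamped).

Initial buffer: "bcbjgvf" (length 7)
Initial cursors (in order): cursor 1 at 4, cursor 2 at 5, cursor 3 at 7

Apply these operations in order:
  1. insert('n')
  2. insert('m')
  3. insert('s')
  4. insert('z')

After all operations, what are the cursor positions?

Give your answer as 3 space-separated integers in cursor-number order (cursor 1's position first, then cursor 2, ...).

After op 1 (insert('n')): buffer="bcbjngnvfn" (len 10), cursors c1@5 c2@7 c3@10, authorship ....1.2..3
After op 2 (insert('m')): buffer="bcbjnmgnmvfnm" (len 13), cursors c1@6 c2@9 c3@13, authorship ....11.22..33
After op 3 (insert('s')): buffer="bcbjnmsgnmsvfnms" (len 16), cursors c1@7 c2@11 c3@16, authorship ....111.222..333
After op 4 (insert('z')): buffer="bcbjnmszgnmszvfnmsz" (len 19), cursors c1@8 c2@13 c3@19, authorship ....1111.2222..3333

Answer: 8 13 19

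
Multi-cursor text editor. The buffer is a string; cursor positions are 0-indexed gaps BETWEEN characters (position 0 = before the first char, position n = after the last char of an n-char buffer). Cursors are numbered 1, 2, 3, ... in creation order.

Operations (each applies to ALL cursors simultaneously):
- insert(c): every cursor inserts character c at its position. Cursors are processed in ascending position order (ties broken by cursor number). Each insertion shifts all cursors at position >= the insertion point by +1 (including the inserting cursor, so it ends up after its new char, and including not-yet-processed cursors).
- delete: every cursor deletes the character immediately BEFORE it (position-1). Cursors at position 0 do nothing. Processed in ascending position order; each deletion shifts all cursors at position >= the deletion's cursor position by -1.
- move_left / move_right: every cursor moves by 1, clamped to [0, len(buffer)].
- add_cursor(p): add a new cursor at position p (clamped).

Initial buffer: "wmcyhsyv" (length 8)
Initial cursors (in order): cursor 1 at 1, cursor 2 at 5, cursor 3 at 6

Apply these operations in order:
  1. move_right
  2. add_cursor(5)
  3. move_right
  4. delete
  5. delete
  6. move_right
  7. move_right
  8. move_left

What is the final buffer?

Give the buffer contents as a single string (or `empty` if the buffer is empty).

Answer: empty

Derivation:
After op 1 (move_right): buffer="wmcyhsyv" (len 8), cursors c1@2 c2@6 c3@7, authorship ........
After op 2 (add_cursor(5)): buffer="wmcyhsyv" (len 8), cursors c1@2 c4@5 c2@6 c3@7, authorship ........
After op 3 (move_right): buffer="wmcyhsyv" (len 8), cursors c1@3 c4@6 c2@7 c3@8, authorship ........
After op 4 (delete): buffer="wmyh" (len 4), cursors c1@2 c2@4 c3@4 c4@4, authorship ....
After op 5 (delete): buffer="" (len 0), cursors c1@0 c2@0 c3@0 c4@0, authorship 
After op 6 (move_right): buffer="" (len 0), cursors c1@0 c2@0 c3@0 c4@0, authorship 
After op 7 (move_right): buffer="" (len 0), cursors c1@0 c2@0 c3@0 c4@0, authorship 
After op 8 (move_left): buffer="" (len 0), cursors c1@0 c2@0 c3@0 c4@0, authorship 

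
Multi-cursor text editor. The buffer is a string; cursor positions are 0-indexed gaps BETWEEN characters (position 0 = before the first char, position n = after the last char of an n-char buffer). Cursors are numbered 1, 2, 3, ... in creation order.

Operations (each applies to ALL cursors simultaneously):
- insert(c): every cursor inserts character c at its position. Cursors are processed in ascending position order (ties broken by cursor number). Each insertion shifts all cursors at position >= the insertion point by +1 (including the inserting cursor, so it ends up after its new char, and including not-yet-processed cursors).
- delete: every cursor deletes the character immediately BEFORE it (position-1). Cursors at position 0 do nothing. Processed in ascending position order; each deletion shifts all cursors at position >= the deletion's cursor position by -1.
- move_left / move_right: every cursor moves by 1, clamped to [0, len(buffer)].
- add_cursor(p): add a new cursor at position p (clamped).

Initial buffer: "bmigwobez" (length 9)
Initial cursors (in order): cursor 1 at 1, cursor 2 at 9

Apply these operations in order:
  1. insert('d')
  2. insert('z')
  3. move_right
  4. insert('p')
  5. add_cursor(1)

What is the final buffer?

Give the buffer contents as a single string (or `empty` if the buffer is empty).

After op 1 (insert('d')): buffer="bdmigwobezd" (len 11), cursors c1@2 c2@11, authorship .1........2
After op 2 (insert('z')): buffer="bdzmigwobezdz" (len 13), cursors c1@3 c2@13, authorship .11........22
After op 3 (move_right): buffer="bdzmigwobezdz" (len 13), cursors c1@4 c2@13, authorship .11........22
After op 4 (insert('p')): buffer="bdzmpigwobezdzp" (len 15), cursors c1@5 c2@15, authorship .11.1.......222
After op 5 (add_cursor(1)): buffer="bdzmpigwobezdzp" (len 15), cursors c3@1 c1@5 c2@15, authorship .11.1.......222

Answer: bdzmpigwobezdzp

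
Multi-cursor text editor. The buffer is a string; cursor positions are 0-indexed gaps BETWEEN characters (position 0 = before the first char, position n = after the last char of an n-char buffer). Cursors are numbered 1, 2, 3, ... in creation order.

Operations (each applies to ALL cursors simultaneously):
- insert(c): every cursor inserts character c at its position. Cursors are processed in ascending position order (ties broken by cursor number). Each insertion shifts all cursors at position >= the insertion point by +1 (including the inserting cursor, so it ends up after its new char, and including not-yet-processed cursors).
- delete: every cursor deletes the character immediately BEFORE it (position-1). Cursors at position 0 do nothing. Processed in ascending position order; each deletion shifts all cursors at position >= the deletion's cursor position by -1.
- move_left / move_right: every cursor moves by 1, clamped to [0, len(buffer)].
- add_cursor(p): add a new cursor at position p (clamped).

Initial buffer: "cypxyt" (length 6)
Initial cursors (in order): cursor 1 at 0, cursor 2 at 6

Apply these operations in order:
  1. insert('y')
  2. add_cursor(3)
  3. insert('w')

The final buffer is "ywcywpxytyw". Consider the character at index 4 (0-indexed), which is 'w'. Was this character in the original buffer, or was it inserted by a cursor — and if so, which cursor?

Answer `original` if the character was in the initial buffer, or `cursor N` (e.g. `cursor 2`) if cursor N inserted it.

After op 1 (insert('y')): buffer="ycypxyty" (len 8), cursors c1@1 c2@8, authorship 1......2
After op 2 (add_cursor(3)): buffer="ycypxyty" (len 8), cursors c1@1 c3@3 c2@8, authorship 1......2
After op 3 (insert('w')): buffer="ywcywpxytyw" (len 11), cursors c1@2 c3@5 c2@11, authorship 11..3....22
Authorship (.=original, N=cursor N): 1 1 . . 3 . . . . 2 2
Index 4: author = 3

Answer: cursor 3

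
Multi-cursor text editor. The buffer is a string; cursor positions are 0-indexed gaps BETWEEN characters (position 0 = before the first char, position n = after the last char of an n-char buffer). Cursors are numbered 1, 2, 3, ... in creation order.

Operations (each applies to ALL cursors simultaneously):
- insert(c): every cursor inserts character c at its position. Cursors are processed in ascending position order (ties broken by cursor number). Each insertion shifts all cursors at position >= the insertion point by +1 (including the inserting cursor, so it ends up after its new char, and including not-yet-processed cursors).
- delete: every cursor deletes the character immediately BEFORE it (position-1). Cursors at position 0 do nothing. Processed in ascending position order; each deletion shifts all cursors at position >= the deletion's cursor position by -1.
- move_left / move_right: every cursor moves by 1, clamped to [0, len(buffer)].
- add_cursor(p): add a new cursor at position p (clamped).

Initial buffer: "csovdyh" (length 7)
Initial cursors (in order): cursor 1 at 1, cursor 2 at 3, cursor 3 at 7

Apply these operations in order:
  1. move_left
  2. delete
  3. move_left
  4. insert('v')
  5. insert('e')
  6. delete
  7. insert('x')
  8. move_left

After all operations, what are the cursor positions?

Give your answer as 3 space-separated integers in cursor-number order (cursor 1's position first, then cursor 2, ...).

Answer: 3 3 8

Derivation:
After op 1 (move_left): buffer="csovdyh" (len 7), cursors c1@0 c2@2 c3@6, authorship .......
After op 2 (delete): buffer="covdh" (len 5), cursors c1@0 c2@1 c3@4, authorship .....
After op 3 (move_left): buffer="covdh" (len 5), cursors c1@0 c2@0 c3@3, authorship .....
After op 4 (insert('v')): buffer="vvcovvdh" (len 8), cursors c1@2 c2@2 c3@6, authorship 12...3..
After op 5 (insert('e')): buffer="vveecovvedh" (len 11), cursors c1@4 c2@4 c3@9, authorship 1212...33..
After op 6 (delete): buffer="vvcovvdh" (len 8), cursors c1@2 c2@2 c3@6, authorship 12...3..
After op 7 (insert('x')): buffer="vvxxcovvxdh" (len 11), cursors c1@4 c2@4 c3@9, authorship 1212...33..
After op 8 (move_left): buffer="vvxxcovvxdh" (len 11), cursors c1@3 c2@3 c3@8, authorship 1212...33..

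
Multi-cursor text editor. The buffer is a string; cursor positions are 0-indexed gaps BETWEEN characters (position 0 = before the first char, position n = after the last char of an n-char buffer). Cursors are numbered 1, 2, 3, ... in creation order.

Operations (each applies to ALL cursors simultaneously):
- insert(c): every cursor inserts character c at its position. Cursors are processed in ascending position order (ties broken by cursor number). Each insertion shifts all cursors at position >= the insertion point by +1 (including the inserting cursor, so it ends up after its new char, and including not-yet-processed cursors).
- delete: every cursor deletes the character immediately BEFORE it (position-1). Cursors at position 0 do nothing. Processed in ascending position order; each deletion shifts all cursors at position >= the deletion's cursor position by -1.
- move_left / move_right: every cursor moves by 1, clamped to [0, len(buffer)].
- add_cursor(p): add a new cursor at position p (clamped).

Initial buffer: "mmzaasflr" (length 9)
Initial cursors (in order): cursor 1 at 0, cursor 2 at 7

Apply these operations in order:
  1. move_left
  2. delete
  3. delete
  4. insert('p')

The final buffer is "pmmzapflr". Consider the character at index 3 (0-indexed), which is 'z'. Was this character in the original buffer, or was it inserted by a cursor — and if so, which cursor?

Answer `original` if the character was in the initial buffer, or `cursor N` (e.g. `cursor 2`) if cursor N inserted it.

After op 1 (move_left): buffer="mmzaasflr" (len 9), cursors c1@0 c2@6, authorship .........
After op 2 (delete): buffer="mmzaaflr" (len 8), cursors c1@0 c2@5, authorship ........
After op 3 (delete): buffer="mmzaflr" (len 7), cursors c1@0 c2@4, authorship .......
After op 4 (insert('p')): buffer="pmmzapflr" (len 9), cursors c1@1 c2@6, authorship 1....2...
Authorship (.=original, N=cursor N): 1 . . . . 2 . . .
Index 3: author = original

Answer: original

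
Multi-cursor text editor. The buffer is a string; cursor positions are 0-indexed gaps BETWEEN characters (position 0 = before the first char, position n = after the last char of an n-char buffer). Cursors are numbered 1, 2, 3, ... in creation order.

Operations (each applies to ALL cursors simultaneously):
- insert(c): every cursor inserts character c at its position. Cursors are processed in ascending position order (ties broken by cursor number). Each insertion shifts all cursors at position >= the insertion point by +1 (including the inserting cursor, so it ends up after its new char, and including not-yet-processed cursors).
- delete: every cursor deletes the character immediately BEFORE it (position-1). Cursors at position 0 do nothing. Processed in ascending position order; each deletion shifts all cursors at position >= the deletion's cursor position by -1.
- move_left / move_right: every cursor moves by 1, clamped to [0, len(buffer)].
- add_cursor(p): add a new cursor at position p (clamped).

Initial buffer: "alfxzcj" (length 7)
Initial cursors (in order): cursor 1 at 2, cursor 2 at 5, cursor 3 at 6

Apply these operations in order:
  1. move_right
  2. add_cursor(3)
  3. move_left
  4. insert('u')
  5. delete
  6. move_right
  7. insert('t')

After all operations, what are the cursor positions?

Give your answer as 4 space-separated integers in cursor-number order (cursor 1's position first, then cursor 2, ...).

Answer: 5 9 11 5

Derivation:
After op 1 (move_right): buffer="alfxzcj" (len 7), cursors c1@3 c2@6 c3@7, authorship .......
After op 2 (add_cursor(3)): buffer="alfxzcj" (len 7), cursors c1@3 c4@3 c2@6 c3@7, authorship .......
After op 3 (move_left): buffer="alfxzcj" (len 7), cursors c1@2 c4@2 c2@5 c3@6, authorship .......
After op 4 (insert('u')): buffer="aluufxzucuj" (len 11), cursors c1@4 c4@4 c2@8 c3@10, authorship ..14...2.3.
After op 5 (delete): buffer="alfxzcj" (len 7), cursors c1@2 c4@2 c2@5 c3@6, authorship .......
After op 6 (move_right): buffer="alfxzcj" (len 7), cursors c1@3 c4@3 c2@6 c3@7, authorship .......
After op 7 (insert('t')): buffer="alfttxzctjt" (len 11), cursors c1@5 c4@5 c2@9 c3@11, authorship ...14...2.3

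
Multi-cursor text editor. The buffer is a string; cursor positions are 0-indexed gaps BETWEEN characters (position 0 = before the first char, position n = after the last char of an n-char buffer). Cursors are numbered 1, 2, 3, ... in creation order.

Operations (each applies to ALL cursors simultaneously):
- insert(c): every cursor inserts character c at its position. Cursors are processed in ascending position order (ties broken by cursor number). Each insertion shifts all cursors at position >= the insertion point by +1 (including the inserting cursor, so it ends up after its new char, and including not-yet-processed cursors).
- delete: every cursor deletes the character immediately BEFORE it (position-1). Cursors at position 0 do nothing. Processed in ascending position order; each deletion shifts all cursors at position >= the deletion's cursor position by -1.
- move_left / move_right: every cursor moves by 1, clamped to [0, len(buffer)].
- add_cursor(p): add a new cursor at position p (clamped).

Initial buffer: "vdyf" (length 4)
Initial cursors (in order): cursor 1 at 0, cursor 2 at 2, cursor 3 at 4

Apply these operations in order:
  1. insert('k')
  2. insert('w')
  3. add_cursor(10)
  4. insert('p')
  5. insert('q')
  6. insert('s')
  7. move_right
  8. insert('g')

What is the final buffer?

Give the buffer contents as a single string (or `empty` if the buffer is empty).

After op 1 (insert('k')): buffer="kvdkyfk" (len 7), cursors c1@1 c2@4 c3@7, authorship 1..2..3
After op 2 (insert('w')): buffer="kwvdkwyfkw" (len 10), cursors c1@2 c2@6 c3@10, authorship 11..22..33
After op 3 (add_cursor(10)): buffer="kwvdkwyfkw" (len 10), cursors c1@2 c2@6 c3@10 c4@10, authorship 11..22..33
After op 4 (insert('p')): buffer="kwpvdkwpyfkwpp" (len 14), cursors c1@3 c2@8 c3@14 c4@14, authorship 111..222..3334
After op 5 (insert('q')): buffer="kwpqvdkwpqyfkwppqq" (len 18), cursors c1@4 c2@10 c3@18 c4@18, authorship 1111..2222..333434
After op 6 (insert('s')): buffer="kwpqsvdkwpqsyfkwppqqss" (len 22), cursors c1@5 c2@12 c3@22 c4@22, authorship 11111..22222..33343434
After op 7 (move_right): buffer="kwpqsvdkwpqsyfkwppqqss" (len 22), cursors c1@6 c2@13 c3@22 c4@22, authorship 11111..22222..33343434
After op 8 (insert('g')): buffer="kwpqsvgdkwpqsygfkwppqqssgg" (len 26), cursors c1@7 c2@15 c3@26 c4@26, authorship 11111.1.22222.2.3334343434

Answer: kwpqsvgdkwpqsygfkwppqqssgg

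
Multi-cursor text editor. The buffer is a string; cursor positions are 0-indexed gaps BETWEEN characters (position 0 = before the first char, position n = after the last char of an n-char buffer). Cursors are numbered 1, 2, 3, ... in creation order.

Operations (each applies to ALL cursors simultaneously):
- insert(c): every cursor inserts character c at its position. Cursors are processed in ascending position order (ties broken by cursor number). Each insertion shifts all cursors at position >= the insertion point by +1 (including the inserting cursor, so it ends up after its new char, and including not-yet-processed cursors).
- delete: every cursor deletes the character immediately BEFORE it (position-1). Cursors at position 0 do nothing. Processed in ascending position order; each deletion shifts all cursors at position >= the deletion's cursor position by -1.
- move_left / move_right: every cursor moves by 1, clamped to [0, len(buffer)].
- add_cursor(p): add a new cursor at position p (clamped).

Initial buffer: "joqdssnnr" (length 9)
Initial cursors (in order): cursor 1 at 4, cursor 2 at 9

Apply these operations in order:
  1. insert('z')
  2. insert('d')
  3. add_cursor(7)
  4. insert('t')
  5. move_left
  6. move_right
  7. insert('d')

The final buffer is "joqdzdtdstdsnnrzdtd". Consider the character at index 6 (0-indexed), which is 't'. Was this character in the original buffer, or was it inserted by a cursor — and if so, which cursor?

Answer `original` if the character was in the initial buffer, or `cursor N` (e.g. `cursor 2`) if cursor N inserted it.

After op 1 (insert('z')): buffer="joqdzssnnrz" (len 11), cursors c1@5 c2@11, authorship ....1.....2
After op 2 (insert('d')): buffer="joqdzdssnnrzd" (len 13), cursors c1@6 c2@13, authorship ....11.....22
After op 3 (add_cursor(7)): buffer="joqdzdssnnrzd" (len 13), cursors c1@6 c3@7 c2@13, authorship ....11.....22
After op 4 (insert('t')): buffer="joqdzdtstsnnrzdt" (len 16), cursors c1@7 c3@9 c2@16, authorship ....111.3....222
After op 5 (move_left): buffer="joqdzdtstsnnrzdt" (len 16), cursors c1@6 c3@8 c2@15, authorship ....111.3....222
After op 6 (move_right): buffer="joqdzdtstsnnrzdt" (len 16), cursors c1@7 c3@9 c2@16, authorship ....111.3....222
After op 7 (insert('d')): buffer="joqdzdtdstdsnnrzdtd" (len 19), cursors c1@8 c3@11 c2@19, authorship ....1111.33....2222
Authorship (.=original, N=cursor N): . . . . 1 1 1 1 . 3 3 . . . . 2 2 2 2
Index 6: author = 1

Answer: cursor 1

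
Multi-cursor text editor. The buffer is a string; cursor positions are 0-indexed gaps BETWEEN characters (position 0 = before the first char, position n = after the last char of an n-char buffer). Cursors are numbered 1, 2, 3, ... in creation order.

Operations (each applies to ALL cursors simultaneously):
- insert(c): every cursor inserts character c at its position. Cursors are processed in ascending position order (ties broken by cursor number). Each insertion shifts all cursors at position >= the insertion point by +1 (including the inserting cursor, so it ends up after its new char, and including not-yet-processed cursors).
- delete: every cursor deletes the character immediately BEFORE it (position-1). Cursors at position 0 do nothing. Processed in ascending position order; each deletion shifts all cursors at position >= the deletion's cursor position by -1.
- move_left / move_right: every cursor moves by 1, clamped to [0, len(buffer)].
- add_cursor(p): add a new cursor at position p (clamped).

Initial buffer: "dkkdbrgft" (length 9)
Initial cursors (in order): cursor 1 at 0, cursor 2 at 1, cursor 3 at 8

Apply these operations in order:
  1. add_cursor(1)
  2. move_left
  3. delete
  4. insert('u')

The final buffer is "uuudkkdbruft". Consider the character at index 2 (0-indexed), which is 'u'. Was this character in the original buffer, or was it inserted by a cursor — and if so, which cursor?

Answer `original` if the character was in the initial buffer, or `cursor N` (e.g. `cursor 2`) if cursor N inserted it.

After op 1 (add_cursor(1)): buffer="dkkdbrgft" (len 9), cursors c1@0 c2@1 c4@1 c3@8, authorship .........
After op 2 (move_left): buffer="dkkdbrgft" (len 9), cursors c1@0 c2@0 c4@0 c3@7, authorship .........
After op 3 (delete): buffer="dkkdbrft" (len 8), cursors c1@0 c2@0 c4@0 c3@6, authorship ........
After op 4 (insert('u')): buffer="uuudkkdbruft" (len 12), cursors c1@3 c2@3 c4@3 c3@10, authorship 124......3..
Authorship (.=original, N=cursor N): 1 2 4 . . . . . . 3 . .
Index 2: author = 4

Answer: cursor 4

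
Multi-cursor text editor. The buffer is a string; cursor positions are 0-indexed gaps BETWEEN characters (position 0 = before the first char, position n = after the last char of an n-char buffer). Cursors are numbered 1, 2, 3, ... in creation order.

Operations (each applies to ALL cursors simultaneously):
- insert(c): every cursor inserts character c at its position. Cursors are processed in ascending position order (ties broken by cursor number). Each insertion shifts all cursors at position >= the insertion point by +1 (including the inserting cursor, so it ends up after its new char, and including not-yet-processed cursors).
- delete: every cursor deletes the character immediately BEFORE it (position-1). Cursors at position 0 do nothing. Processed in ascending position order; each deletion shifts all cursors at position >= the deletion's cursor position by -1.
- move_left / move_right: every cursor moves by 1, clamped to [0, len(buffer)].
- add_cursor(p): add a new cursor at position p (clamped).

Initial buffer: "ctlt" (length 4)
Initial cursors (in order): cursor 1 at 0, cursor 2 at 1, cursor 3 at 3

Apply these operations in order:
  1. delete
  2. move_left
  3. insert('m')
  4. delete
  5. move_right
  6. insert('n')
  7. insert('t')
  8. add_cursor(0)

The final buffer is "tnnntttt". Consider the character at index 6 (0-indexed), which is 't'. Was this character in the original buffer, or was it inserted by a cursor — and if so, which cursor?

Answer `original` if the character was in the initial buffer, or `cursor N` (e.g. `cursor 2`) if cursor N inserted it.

Answer: cursor 3

Derivation:
After op 1 (delete): buffer="tt" (len 2), cursors c1@0 c2@0 c3@1, authorship ..
After op 2 (move_left): buffer="tt" (len 2), cursors c1@0 c2@0 c3@0, authorship ..
After op 3 (insert('m')): buffer="mmmtt" (len 5), cursors c1@3 c2@3 c3@3, authorship 123..
After op 4 (delete): buffer="tt" (len 2), cursors c1@0 c2@0 c3@0, authorship ..
After op 5 (move_right): buffer="tt" (len 2), cursors c1@1 c2@1 c3@1, authorship ..
After op 6 (insert('n')): buffer="tnnnt" (len 5), cursors c1@4 c2@4 c3@4, authorship .123.
After op 7 (insert('t')): buffer="tnnntttt" (len 8), cursors c1@7 c2@7 c3@7, authorship .123123.
After op 8 (add_cursor(0)): buffer="tnnntttt" (len 8), cursors c4@0 c1@7 c2@7 c3@7, authorship .123123.
Authorship (.=original, N=cursor N): . 1 2 3 1 2 3 .
Index 6: author = 3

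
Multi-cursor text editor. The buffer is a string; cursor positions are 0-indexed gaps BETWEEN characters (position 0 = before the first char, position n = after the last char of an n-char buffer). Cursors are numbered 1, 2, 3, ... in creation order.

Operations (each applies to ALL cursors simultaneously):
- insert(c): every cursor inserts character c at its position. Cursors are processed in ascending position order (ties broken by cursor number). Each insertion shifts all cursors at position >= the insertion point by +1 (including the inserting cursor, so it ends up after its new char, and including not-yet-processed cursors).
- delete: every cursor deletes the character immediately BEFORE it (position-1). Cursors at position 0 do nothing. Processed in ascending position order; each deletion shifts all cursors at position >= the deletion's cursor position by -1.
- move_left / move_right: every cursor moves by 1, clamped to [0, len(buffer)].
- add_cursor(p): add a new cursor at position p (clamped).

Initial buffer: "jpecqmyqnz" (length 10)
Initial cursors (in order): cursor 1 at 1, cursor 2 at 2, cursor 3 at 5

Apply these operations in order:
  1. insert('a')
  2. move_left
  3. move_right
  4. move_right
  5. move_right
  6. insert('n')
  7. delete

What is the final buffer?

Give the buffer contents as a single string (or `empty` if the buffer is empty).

After op 1 (insert('a')): buffer="japaecqamyqnz" (len 13), cursors c1@2 c2@4 c3@8, authorship .1.2...3.....
After op 2 (move_left): buffer="japaecqamyqnz" (len 13), cursors c1@1 c2@3 c3@7, authorship .1.2...3.....
After op 3 (move_right): buffer="japaecqamyqnz" (len 13), cursors c1@2 c2@4 c3@8, authorship .1.2...3.....
After op 4 (move_right): buffer="japaecqamyqnz" (len 13), cursors c1@3 c2@5 c3@9, authorship .1.2...3.....
After op 5 (move_right): buffer="japaecqamyqnz" (len 13), cursors c1@4 c2@6 c3@10, authorship .1.2...3.....
After op 6 (insert('n')): buffer="japanecnqamynqnz" (len 16), cursors c1@5 c2@8 c3@13, authorship .1.21..2.3..3...
After op 7 (delete): buffer="japaecqamyqnz" (len 13), cursors c1@4 c2@6 c3@10, authorship .1.2...3.....

Answer: japaecqamyqnz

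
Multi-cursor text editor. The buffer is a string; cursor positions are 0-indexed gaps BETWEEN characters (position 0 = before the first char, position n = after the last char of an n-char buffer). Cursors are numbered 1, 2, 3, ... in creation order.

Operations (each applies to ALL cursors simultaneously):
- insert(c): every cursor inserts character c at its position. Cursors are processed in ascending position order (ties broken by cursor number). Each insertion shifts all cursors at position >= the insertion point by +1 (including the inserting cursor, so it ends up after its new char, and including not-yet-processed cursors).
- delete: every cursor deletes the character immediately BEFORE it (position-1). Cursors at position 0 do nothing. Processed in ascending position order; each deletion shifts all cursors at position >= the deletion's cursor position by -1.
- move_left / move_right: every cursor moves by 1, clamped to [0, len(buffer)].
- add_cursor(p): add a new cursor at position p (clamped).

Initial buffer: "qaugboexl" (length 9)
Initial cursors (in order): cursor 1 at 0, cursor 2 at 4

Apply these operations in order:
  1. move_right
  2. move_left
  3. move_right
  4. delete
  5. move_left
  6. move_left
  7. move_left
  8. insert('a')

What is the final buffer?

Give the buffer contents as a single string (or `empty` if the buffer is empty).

After op 1 (move_right): buffer="qaugboexl" (len 9), cursors c1@1 c2@5, authorship .........
After op 2 (move_left): buffer="qaugboexl" (len 9), cursors c1@0 c2@4, authorship .........
After op 3 (move_right): buffer="qaugboexl" (len 9), cursors c1@1 c2@5, authorship .........
After op 4 (delete): buffer="augoexl" (len 7), cursors c1@0 c2@3, authorship .......
After op 5 (move_left): buffer="augoexl" (len 7), cursors c1@0 c2@2, authorship .......
After op 6 (move_left): buffer="augoexl" (len 7), cursors c1@0 c2@1, authorship .......
After op 7 (move_left): buffer="augoexl" (len 7), cursors c1@0 c2@0, authorship .......
After op 8 (insert('a')): buffer="aaaugoexl" (len 9), cursors c1@2 c2@2, authorship 12.......

Answer: aaaugoexl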